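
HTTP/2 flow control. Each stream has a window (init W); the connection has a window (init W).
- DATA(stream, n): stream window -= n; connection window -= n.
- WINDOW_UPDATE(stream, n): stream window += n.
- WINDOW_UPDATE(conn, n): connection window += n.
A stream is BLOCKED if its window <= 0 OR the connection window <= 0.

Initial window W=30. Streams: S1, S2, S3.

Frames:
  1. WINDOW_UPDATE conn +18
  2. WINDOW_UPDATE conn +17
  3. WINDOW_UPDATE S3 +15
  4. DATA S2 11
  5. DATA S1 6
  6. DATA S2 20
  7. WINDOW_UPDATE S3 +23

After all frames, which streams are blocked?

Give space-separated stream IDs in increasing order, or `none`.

Op 1: conn=48 S1=30 S2=30 S3=30 blocked=[]
Op 2: conn=65 S1=30 S2=30 S3=30 blocked=[]
Op 3: conn=65 S1=30 S2=30 S3=45 blocked=[]
Op 4: conn=54 S1=30 S2=19 S3=45 blocked=[]
Op 5: conn=48 S1=24 S2=19 S3=45 blocked=[]
Op 6: conn=28 S1=24 S2=-1 S3=45 blocked=[2]
Op 7: conn=28 S1=24 S2=-1 S3=68 blocked=[2]

Answer: S2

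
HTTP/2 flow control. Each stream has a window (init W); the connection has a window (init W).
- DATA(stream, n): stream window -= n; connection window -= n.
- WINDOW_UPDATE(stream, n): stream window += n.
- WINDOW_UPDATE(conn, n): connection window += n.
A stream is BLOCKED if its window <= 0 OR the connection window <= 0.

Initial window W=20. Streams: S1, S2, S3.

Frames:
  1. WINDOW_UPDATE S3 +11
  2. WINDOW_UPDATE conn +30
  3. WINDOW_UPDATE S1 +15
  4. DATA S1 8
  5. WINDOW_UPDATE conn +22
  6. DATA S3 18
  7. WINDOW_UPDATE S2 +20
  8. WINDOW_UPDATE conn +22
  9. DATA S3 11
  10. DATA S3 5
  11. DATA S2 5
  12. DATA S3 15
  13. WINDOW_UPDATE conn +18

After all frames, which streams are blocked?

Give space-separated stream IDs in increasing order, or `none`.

Op 1: conn=20 S1=20 S2=20 S3=31 blocked=[]
Op 2: conn=50 S1=20 S2=20 S3=31 blocked=[]
Op 3: conn=50 S1=35 S2=20 S3=31 blocked=[]
Op 4: conn=42 S1=27 S2=20 S3=31 blocked=[]
Op 5: conn=64 S1=27 S2=20 S3=31 blocked=[]
Op 6: conn=46 S1=27 S2=20 S3=13 blocked=[]
Op 7: conn=46 S1=27 S2=40 S3=13 blocked=[]
Op 8: conn=68 S1=27 S2=40 S3=13 blocked=[]
Op 9: conn=57 S1=27 S2=40 S3=2 blocked=[]
Op 10: conn=52 S1=27 S2=40 S3=-3 blocked=[3]
Op 11: conn=47 S1=27 S2=35 S3=-3 blocked=[3]
Op 12: conn=32 S1=27 S2=35 S3=-18 blocked=[3]
Op 13: conn=50 S1=27 S2=35 S3=-18 blocked=[3]

Answer: S3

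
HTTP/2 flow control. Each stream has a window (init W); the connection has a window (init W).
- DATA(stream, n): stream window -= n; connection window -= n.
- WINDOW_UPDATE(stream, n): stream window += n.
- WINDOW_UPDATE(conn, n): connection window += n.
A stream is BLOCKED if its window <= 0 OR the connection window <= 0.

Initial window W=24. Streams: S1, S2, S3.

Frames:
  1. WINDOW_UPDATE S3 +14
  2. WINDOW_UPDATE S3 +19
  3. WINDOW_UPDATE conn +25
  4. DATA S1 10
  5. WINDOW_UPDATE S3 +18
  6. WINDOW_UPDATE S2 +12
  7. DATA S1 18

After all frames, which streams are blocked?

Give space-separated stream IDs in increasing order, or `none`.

Op 1: conn=24 S1=24 S2=24 S3=38 blocked=[]
Op 2: conn=24 S1=24 S2=24 S3=57 blocked=[]
Op 3: conn=49 S1=24 S2=24 S3=57 blocked=[]
Op 4: conn=39 S1=14 S2=24 S3=57 blocked=[]
Op 5: conn=39 S1=14 S2=24 S3=75 blocked=[]
Op 6: conn=39 S1=14 S2=36 S3=75 blocked=[]
Op 7: conn=21 S1=-4 S2=36 S3=75 blocked=[1]

Answer: S1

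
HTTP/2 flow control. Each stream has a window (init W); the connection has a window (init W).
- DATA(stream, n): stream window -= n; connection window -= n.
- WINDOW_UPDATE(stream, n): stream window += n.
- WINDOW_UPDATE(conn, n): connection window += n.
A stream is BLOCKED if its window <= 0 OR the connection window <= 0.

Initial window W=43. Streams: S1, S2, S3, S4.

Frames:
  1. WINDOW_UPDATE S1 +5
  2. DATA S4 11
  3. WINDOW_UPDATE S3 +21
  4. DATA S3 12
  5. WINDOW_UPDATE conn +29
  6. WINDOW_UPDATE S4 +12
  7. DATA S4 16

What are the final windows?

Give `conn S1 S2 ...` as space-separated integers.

Op 1: conn=43 S1=48 S2=43 S3=43 S4=43 blocked=[]
Op 2: conn=32 S1=48 S2=43 S3=43 S4=32 blocked=[]
Op 3: conn=32 S1=48 S2=43 S3=64 S4=32 blocked=[]
Op 4: conn=20 S1=48 S2=43 S3=52 S4=32 blocked=[]
Op 5: conn=49 S1=48 S2=43 S3=52 S4=32 blocked=[]
Op 6: conn=49 S1=48 S2=43 S3=52 S4=44 blocked=[]
Op 7: conn=33 S1=48 S2=43 S3=52 S4=28 blocked=[]

Answer: 33 48 43 52 28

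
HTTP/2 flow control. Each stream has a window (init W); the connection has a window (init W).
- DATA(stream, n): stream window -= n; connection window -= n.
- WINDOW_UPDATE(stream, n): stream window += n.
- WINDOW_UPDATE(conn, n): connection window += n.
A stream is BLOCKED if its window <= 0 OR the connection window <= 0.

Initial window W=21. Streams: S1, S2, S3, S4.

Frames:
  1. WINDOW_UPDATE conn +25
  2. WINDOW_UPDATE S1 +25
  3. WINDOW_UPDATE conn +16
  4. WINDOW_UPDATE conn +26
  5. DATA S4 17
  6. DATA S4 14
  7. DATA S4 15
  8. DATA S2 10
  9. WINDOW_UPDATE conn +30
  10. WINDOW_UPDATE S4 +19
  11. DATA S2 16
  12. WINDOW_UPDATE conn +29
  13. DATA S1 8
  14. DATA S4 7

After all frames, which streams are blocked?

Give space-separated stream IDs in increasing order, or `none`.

Answer: S2 S4

Derivation:
Op 1: conn=46 S1=21 S2=21 S3=21 S4=21 blocked=[]
Op 2: conn=46 S1=46 S2=21 S3=21 S4=21 blocked=[]
Op 3: conn=62 S1=46 S2=21 S3=21 S4=21 blocked=[]
Op 4: conn=88 S1=46 S2=21 S3=21 S4=21 blocked=[]
Op 5: conn=71 S1=46 S2=21 S3=21 S4=4 blocked=[]
Op 6: conn=57 S1=46 S2=21 S3=21 S4=-10 blocked=[4]
Op 7: conn=42 S1=46 S2=21 S3=21 S4=-25 blocked=[4]
Op 8: conn=32 S1=46 S2=11 S3=21 S4=-25 blocked=[4]
Op 9: conn=62 S1=46 S2=11 S3=21 S4=-25 blocked=[4]
Op 10: conn=62 S1=46 S2=11 S3=21 S4=-6 blocked=[4]
Op 11: conn=46 S1=46 S2=-5 S3=21 S4=-6 blocked=[2, 4]
Op 12: conn=75 S1=46 S2=-5 S3=21 S4=-6 blocked=[2, 4]
Op 13: conn=67 S1=38 S2=-5 S3=21 S4=-6 blocked=[2, 4]
Op 14: conn=60 S1=38 S2=-5 S3=21 S4=-13 blocked=[2, 4]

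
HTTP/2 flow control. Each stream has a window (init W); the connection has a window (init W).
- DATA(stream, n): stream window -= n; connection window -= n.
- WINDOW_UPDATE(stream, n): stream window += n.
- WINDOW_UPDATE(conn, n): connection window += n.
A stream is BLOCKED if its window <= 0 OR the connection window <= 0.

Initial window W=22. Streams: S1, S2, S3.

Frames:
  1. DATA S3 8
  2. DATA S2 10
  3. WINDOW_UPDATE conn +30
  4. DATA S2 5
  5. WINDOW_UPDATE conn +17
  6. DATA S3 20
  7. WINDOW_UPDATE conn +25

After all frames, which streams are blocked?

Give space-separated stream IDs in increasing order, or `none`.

Answer: S3

Derivation:
Op 1: conn=14 S1=22 S2=22 S3=14 blocked=[]
Op 2: conn=4 S1=22 S2=12 S3=14 blocked=[]
Op 3: conn=34 S1=22 S2=12 S3=14 blocked=[]
Op 4: conn=29 S1=22 S2=7 S3=14 blocked=[]
Op 5: conn=46 S1=22 S2=7 S3=14 blocked=[]
Op 6: conn=26 S1=22 S2=7 S3=-6 blocked=[3]
Op 7: conn=51 S1=22 S2=7 S3=-6 blocked=[3]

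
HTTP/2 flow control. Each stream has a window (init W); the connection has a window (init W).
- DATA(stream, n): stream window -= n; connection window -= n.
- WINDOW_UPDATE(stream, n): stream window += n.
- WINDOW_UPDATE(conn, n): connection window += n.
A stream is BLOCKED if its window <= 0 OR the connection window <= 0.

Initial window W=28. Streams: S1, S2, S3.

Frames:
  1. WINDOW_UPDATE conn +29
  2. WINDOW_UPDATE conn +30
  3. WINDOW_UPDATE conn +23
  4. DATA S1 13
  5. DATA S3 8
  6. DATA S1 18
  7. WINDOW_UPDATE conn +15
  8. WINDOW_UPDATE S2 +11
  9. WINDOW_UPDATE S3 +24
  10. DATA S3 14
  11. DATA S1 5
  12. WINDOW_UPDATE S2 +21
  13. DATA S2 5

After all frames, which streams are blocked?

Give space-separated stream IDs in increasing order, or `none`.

Answer: S1

Derivation:
Op 1: conn=57 S1=28 S2=28 S3=28 blocked=[]
Op 2: conn=87 S1=28 S2=28 S3=28 blocked=[]
Op 3: conn=110 S1=28 S2=28 S3=28 blocked=[]
Op 4: conn=97 S1=15 S2=28 S3=28 blocked=[]
Op 5: conn=89 S1=15 S2=28 S3=20 blocked=[]
Op 6: conn=71 S1=-3 S2=28 S3=20 blocked=[1]
Op 7: conn=86 S1=-3 S2=28 S3=20 blocked=[1]
Op 8: conn=86 S1=-3 S2=39 S3=20 blocked=[1]
Op 9: conn=86 S1=-3 S2=39 S3=44 blocked=[1]
Op 10: conn=72 S1=-3 S2=39 S3=30 blocked=[1]
Op 11: conn=67 S1=-8 S2=39 S3=30 blocked=[1]
Op 12: conn=67 S1=-8 S2=60 S3=30 blocked=[1]
Op 13: conn=62 S1=-8 S2=55 S3=30 blocked=[1]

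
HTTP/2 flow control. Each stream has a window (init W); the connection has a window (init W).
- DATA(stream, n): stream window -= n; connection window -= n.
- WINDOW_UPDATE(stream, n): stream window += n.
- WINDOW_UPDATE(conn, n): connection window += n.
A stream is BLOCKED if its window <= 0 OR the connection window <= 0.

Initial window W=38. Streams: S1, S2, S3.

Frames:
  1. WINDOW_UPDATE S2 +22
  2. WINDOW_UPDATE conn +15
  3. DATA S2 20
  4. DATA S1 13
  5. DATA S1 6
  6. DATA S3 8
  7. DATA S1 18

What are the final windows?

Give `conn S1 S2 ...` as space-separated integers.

Op 1: conn=38 S1=38 S2=60 S3=38 blocked=[]
Op 2: conn=53 S1=38 S2=60 S3=38 blocked=[]
Op 3: conn=33 S1=38 S2=40 S3=38 blocked=[]
Op 4: conn=20 S1=25 S2=40 S3=38 blocked=[]
Op 5: conn=14 S1=19 S2=40 S3=38 blocked=[]
Op 6: conn=6 S1=19 S2=40 S3=30 blocked=[]
Op 7: conn=-12 S1=1 S2=40 S3=30 blocked=[1, 2, 3]

Answer: -12 1 40 30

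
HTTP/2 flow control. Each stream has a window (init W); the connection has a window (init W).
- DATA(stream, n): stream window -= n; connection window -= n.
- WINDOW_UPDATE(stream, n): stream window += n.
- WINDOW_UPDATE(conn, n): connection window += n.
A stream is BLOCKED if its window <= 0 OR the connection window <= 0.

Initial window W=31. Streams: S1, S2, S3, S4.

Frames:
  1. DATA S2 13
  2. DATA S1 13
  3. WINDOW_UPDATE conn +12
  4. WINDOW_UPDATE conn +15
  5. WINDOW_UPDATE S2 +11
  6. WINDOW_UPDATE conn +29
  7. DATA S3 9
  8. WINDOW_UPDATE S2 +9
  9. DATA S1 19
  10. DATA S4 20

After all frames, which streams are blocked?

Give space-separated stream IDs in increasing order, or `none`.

Op 1: conn=18 S1=31 S2=18 S3=31 S4=31 blocked=[]
Op 2: conn=5 S1=18 S2=18 S3=31 S4=31 blocked=[]
Op 3: conn=17 S1=18 S2=18 S3=31 S4=31 blocked=[]
Op 4: conn=32 S1=18 S2=18 S3=31 S4=31 blocked=[]
Op 5: conn=32 S1=18 S2=29 S3=31 S4=31 blocked=[]
Op 6: conn=61 S1=18 S2=29 S3=31 S4=31 blocked=[]
Op 7: conn=52 S1=18 S2=29 S3=22 S4=31 blocked=[]
Op 8: conn=52 S1=18 S2=38 S3=22 S4=31 blocked=[]
Op 9: conn=33 S1=-1 S2=38 S3=22 S4=31 blocked=[1]
Op 10: conn=13 S1=-1 S2=38 S3=22 S4=11 blocked=[1]

Answer: S1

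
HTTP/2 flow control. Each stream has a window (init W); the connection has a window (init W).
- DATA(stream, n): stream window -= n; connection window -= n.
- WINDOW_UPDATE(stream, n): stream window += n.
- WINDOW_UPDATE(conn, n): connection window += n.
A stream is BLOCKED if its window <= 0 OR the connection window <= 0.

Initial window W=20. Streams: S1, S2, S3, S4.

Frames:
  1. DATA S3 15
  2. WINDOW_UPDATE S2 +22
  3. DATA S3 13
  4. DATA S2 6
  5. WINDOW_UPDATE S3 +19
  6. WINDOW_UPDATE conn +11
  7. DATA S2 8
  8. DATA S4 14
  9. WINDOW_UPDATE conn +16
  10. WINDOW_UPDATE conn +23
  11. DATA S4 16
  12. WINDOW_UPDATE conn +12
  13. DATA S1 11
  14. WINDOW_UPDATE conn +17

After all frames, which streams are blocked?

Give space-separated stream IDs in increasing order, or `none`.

Op 1: conn=5 S1=20 S2=20 S3=5 S4=20 blocked=[]
Op 2: conn=5 S1=20 S2=42 S3=5 S4=20 blocked=[]
Op 3: conn=-8 S1=20 S2=42 S3=-8 S4=20 blocked=[1, 2, 3, 4]
Op 4: conn=-14 S1=20 S2=36 S3=-8 S4=20 blocked=[1, 2, 3, 4]
Op 5: conn=-14 S1=20 S2=36 S3=11 S4=20 blocked=[1, 2, 3, 4]
Op 6: conn=-3 S1=20 S2=36 S3=11 S4=20 blocked=[1, 2, 3, 4]
Op 7: conn=-11 S1=20 S2=28 S3=11 S4=20 blocked=[1, 2, 3, 4]
Op 8: conn=-25 S1=20 S2=28 S3=11 S4=6 blocked=[1, 2, 3, 4]
Op 9: conn=-9 S1=20 S2=28 S3=11 S4=6 blocked=[1, 2, 3, 4]
Op 10: conn=14 S1=20 S2=28 S3=11 S4=6 blocked=[]
Op 11: conn=-2 S1=20 S2=28 S3=11 S4=-10 blocked=[1, 2, 3, 4]
Op 12: conn=10 S1=20 S2=28 S3=11 S4=-10 blocked=[4]
Op 13: conn=-1 S1=9 S2=28 S3=11 S4=-10 blocked=[1, 2, 3, 4]
Op 14: conn=16 S1=9 S2=28 S3=11 S4=-10 blocked=[4]

Answer: S4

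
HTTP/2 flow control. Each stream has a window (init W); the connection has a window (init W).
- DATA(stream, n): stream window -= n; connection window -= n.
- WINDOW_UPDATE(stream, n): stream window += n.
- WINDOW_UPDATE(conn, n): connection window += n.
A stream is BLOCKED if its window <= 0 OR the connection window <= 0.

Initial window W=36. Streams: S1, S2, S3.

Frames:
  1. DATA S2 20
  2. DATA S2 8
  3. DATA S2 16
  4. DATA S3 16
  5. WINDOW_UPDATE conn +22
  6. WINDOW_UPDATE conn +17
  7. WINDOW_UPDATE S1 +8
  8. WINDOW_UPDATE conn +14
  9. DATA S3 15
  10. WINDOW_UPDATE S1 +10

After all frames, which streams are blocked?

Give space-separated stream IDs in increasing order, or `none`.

Answer: S2

Derivation:
Op 1: conn=16 S1=36 S2=16 S3=36 blocked=[]
Op 2: conn=8 S1=36 S2=8 S3=36 blocked=[]
Op 3: conn=-8 S1=36 S2=-8 S3=36 blocked=[1, 2, 3]
Op 4: conn=-24 S1=36 S2=-8 S3=20 blocked=[1, 2, 3]
Op 5: conn=-2 S1=36 S2=-8 S3=20 blocked=[1, 2, 3]
Op 6: conn=15 S1=36 S2=-8 S3=20 blocked=[2]
Op 7: conn=15 S1=44 S2=-8 S3=20 blocked=[2]
Op 8: conn=29 S1=44 S2=-8 S3=20 blocked=[2]
Op 9: conn=14 S1=44 S2=-8 S3=5 blocked=[2]
Op 10: conn=14 S1=54 S2=-8 S3=5 blocked=[2]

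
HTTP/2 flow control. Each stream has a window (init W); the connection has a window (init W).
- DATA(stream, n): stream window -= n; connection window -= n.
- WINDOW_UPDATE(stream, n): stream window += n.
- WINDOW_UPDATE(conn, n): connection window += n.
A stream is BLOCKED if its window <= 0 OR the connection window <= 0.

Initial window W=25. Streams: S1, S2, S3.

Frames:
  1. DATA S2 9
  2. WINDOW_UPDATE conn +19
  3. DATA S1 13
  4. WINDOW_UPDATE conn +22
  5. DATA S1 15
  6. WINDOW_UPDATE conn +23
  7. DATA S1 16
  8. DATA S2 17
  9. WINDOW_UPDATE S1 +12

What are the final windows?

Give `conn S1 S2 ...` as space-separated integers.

Answer: 19 -7 -1 25

Derivation:
Op 1: conn=16 S1=25 S2=16 S3=25 blocked=[]
Op 2: conn=35 S1=25 S2=16 S3=25 blocked=[]
Op 3: conn=22 S1=12 S2=16 S3=25 blocked=[]
Op 4: conn=44 S1=12 S2=16 S3=25 blocked=[]
Op 5: conn=29 S1=-3 S2=16 S3=25 blocked=[1]
Op 6: conn=52 S1=-3 S2=16 S3=25 blocked=[1]
Op 7: conn=36 S1=-19 S2=16 S3=25 blocked=[1]
Op 8: conn=19 S1=-19 S2=-1 S3=25 blocked=[1, 2]
Op 9: conn=19 S1=-7 S2=-1 S3=25 blocked=[1, 2]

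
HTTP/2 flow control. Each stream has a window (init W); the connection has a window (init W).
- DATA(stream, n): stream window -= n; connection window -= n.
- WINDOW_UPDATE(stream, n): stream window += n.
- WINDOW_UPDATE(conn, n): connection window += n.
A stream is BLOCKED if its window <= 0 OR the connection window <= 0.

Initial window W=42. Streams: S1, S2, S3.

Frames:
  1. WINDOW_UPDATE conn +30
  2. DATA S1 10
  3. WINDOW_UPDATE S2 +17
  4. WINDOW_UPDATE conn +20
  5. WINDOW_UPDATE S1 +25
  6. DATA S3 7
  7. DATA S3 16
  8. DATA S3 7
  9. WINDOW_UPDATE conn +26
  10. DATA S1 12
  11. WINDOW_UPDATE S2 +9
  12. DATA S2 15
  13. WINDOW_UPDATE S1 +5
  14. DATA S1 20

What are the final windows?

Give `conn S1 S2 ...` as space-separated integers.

Op 1: conn=72 S1=42 S2=42 S3=42 blocked=[]
Op 2: conn=62 S1=32 S2=42 S3=42 blocked=[]
Op 3: conn=62 S1=32 S2=59 S3=42 blocked=[]
Op 4: conn=82 S1=32 S2=59 S3=42 blocked=[]
Op 5: conn=82 S1=57 S2=59 S3=42 blocked=[]
Op 6: conn=75 S1=57 S2=59 S3=35 blocked=[]
Op 7: conn=59 S1=57 S2=59 S3=19 blocked=[]
Op 8: conn=52 S1=57 S2=59 S3=12 blocked=[]
Op 9: conn=78 S1=57 S2=59 S3=12 blocked=[]
Op 10: conn=66 S1=45 S2=59 S3=12 blocked=[]
Op 11: conn=66 S1=45 S2=68 S3=12 blocked=[]
Op 12: conn=51 S1=45 S2=53 S3=12 blocked=[]
Op 13: conn=51 S1=50 S2=53 S3=12 blocked=[]
Op 14: conn=31 S1=30 S2=53 S3=12 blocked=[]

Answer: 31 30 53 12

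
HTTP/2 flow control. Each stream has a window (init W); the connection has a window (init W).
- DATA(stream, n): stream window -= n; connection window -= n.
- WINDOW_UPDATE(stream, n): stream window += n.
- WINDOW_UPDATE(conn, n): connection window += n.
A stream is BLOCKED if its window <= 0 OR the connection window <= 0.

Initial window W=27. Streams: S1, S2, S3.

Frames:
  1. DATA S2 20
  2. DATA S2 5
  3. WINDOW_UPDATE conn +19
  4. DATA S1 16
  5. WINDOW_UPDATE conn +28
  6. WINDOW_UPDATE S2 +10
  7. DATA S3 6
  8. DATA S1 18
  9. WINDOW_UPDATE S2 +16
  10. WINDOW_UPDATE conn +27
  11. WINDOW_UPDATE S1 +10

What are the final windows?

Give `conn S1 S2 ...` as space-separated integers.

Op 1: conn=7 S1=27 S2=7 S3=27 blocked=[]
Op 2: conn=2 S1=27 S2=2 S3=27 blocked=[]
Op 3: conn=21 S1=27 S2=2 S3=27 blocked=[]
Op 4: conn=5 S1=11 S2=2 S3=27 blocked=[]
Op 5: conn=33 S1=11 S2=2 S3=27 blocked=[]
Op 6: conn=33 S1=11 S2=12 S3=27 blocked=[]
Op 7: conn=27 S1=11 S2=12 S3=21 blocked=[]
Op 8: conn=9 S1=-7 S2=12 S3=21 blocked=[1]
Op 9: conn=9 S1=-7 S2=28 S3=21 blocked=[1]
Op 10: conn=36 S1=-7 S2=28 S3=21 blocked=[1]
Op 11: conn=36 S1=3 S2=28 S3=21 blocked=[]

Answer: 36 3 28 21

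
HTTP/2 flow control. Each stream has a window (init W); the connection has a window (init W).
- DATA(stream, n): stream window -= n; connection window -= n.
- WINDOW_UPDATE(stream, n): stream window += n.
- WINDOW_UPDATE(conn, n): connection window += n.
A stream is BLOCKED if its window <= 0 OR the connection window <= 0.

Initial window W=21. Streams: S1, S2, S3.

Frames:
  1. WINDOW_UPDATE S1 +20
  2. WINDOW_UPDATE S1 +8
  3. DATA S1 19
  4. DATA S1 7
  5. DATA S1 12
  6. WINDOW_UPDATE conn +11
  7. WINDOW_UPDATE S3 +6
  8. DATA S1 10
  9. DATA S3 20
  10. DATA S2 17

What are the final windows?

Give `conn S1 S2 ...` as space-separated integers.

Answer: -53 1 4 7

Derivation:
Op 1: conn=21 S1=41 S2=21 S3=21 blocked=[]
Op 2: conn=21 S1=49 S2=21 S3=21 blocked=[]
Op 3: conn=2 S1=30 S2=21 S3=21 blocked=[]
Op 4: conn=-5 S1=23 S2=21 S3=21 blocked=[1, 2, 3]
Op 5: conn=-17 S1=11 S2=21 S3=21 blocked=[1, 2, 3]
Op 6: conn=-6 S1=11 S2=21 S3=21 blocked=[1, 2, 3]
Op 7: conn=-6 S1=11 S2=21 S3=27 blocked=[1, 2, 3]
Op 8: conn=-16 S1=1 S2=21 S3=27 blocked=[1, 2, 3]
Op 9: conn=-36 S1=1 S2=21 S3=7 blocked=[1, 2, 3]
Op 10: conn=-53 S1=1 S2=4 S3=7 blocked=[1, 2, 3]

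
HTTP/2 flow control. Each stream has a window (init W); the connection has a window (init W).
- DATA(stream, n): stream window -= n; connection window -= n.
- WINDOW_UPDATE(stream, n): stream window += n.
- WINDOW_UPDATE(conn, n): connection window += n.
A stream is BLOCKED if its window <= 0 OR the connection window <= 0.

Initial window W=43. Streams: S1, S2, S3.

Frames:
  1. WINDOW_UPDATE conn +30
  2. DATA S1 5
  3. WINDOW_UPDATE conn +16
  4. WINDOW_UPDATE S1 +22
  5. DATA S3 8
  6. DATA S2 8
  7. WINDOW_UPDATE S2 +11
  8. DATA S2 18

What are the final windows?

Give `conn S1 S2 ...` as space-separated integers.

Answer: 50 60 28 35

Derivation:
Op 1: conn=73 S1=43 S2=43 S3=43 blocked=[]
Op 2: conn=68 S1=38 S2=43 S3=43 blocked=[]
Op 3: conn=84 S1=38 S2=43 S3=43 blocked=[]
Op 4: conn=84 S1=60 S2=43 S3=43 blocked=[]
Op 5: conn=76 S1=60 S2=43 S3=35 blocked=[]
Op 6: conn=68 S1=60 S2=35 S3=35 blocked=[]
Op 7: conn=68 S1=60 S2=46 S3=35 blocked=[]
Op 8: conn=50 S1=60 S2=28 S3=35 blocked=[]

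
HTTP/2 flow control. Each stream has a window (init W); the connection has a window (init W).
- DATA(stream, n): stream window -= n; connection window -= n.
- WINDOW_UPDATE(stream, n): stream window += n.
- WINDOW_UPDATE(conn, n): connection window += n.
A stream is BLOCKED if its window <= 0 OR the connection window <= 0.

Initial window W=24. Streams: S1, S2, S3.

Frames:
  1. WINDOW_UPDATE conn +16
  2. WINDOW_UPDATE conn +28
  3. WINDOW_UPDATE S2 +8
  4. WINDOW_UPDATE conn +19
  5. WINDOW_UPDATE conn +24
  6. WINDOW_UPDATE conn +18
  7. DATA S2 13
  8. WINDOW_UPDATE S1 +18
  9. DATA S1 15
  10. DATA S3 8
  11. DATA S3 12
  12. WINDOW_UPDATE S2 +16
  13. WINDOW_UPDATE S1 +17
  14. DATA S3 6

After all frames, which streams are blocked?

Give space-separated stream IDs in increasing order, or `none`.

Op 1: conn=40 S1=24 S2=24 S3=24 blocked=[]
Op 2: conn=68 S1=24 S2=24 S3=24 blocked=[]
Op 3: conn=68 S1=24 S2=32 S3=24 blocked=[]
Op 4: conn=87 S1=24 S2=32 S3=24 blocked=[]
Op 5: conn=111 S1=24 S2=32 S3=24 blocked=[]
Op 6: conn=129 S1=24 S2=32 S3=24 blocked=[]
Op 7: conn=116 S1=24 S2=19 S3=24 blocked=[]
Op 8: conn=116 S1=42 S2=19 S3=24 blocked=[]
Op 9: conn=101 S1=27 S2=19 S3=24 blocked=[]
Op 10: conn=93 S1=27 S2=19 S3=16 blocked=[]
Op 11: conn=81 S1=27 S2=19 S3=4 blocked=[]
Op 12: conn=81 S1=27 S2=35 S3=4 blocked=[]
Op 13: conn=81 S1=44 S2=35 S3=4 blocked=[]
Op 14: conn=75 S1=44 S2=35 S3=-2 blocked=[3]

Answer: S3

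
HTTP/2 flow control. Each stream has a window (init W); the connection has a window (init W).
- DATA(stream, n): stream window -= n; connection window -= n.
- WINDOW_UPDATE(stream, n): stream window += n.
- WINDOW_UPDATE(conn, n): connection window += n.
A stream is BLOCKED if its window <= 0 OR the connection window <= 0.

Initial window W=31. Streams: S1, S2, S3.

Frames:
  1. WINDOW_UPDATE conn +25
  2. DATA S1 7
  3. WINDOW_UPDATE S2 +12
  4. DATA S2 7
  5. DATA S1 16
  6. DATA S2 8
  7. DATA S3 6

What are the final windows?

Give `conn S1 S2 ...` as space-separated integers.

Op 1: conn=56 S1=31 S2=31 S3=31 blocked=[]
Op 2: conn=49 S1=24 S2=31 S3=31 blocked=[]
Op 3: conn=49 S1=24 S2=43 S3=31 blocked=[]
Op 4: conn=42 S1=24 S2=36 S3=31 blocked=[]
Op 5: conn=26 S1=8 S2=36 S3=31 blocked=[]
Op 6: conn=18 S1=8 S2=28 S3=31 blocked=[]
Op 7: conn=12 S1=8 S2=28 S3=25 blocked=[]

Answer: 12 8 28 25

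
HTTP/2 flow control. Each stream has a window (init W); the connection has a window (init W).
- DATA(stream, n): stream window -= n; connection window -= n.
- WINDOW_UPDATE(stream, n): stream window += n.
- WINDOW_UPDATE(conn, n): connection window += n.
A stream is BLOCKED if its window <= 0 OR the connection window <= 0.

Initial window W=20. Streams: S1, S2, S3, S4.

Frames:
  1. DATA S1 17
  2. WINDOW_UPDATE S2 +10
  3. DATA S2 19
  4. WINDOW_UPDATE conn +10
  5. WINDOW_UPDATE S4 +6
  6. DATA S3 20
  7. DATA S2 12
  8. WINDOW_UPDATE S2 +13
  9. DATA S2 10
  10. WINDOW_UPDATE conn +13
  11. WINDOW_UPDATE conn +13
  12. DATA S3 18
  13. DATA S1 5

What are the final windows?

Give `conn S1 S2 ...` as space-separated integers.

Op 1: conn=3 S1=3 S2=20 S3=20 S4=20 blocked=[]
Op 2: conn=3 S1=3 S2=30 S3=20 S4=20 blocked=[]
Op 3: conn=-16 S1=3 S2=11 S3=20 S4=20 blocked=[1, 2, 3, 4]
Op 4: conn=-6 S1=3 S2=11 S3=20 S4=20 blocked=[1, 2, 3, 4]
Op 5: conn=-6 S1=3 S2=11 S3=20 S4=26 blocked=[1, 2, 3, 4]
Op 6: conn=-26 S1=3 S2=11 S3=0 S4=26 blocked=[1, 2, 3, 4]
Op 7: conn=-38 S1=3 S2=-1 S3=0 S4=26 blocked=[1, 2, 3, 4]
Op 8: conn=-38 S1=3 S2=12 S3=0 S4=26 blocked=[1, 2, 3, 4]
Op 9: conn=-48 S1=3 S2=2 S3=0 S4=26 blocked=[1, 2, 3, 4]
Op 10: conn=-35 S1=3 S2=2 S3=0 S4=26 blocked=[1, 2, 3, 4]
Op 11: conn=-22 S1=3 S2=2 S3=0 S4=26 blocked=[1, 2, 3, 4]
Op 12: conn=-40 S1=3 S2=2 S3=-18 S4=26 blocked=[1, 2, 3, 4]
Op 13: conn=-45 S1=-2 S2=2 S3=-18 S4=26 blocked=[1, 2, 3, 4]

Answer: -45 -2 2 -18 26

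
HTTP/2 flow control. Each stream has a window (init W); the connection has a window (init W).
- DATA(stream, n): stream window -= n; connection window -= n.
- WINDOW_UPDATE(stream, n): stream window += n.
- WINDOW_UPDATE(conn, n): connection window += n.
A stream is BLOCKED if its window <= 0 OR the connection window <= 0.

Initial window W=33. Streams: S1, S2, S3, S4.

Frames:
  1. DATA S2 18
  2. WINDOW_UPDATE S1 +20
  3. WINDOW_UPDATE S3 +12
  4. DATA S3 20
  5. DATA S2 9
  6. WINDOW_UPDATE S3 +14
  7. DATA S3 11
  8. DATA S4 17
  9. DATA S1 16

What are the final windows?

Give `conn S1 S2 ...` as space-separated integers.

Op 1: conn=15 S1=33 S2=15 S3=33 S4=33 blocked=[]
Op 2: conn=15 S1=53 S2=15 S3=33 S4=33 blocked=[]
Op 3: conn=15 S1=53 S2=15 S3=45 S4=33 blocked=[]
Op 4: conn=-5 S1=53 S2=15 S3=25 S4=33 blocked=[1, 2, 3, 4]
Op 5: conn=-14 S1=53 S2=6 S3=25 S4=33 blocked=[1, 2, 3, 4]
Op 6: conn=-14 S1=53 S2=6 S3=39 S4=33 blocked=[1, 2, 3, 4]
Op 7: conn=-25 S1=53 S2=6 S3=28 S4=33 blocked=[1, 2, 3, 4]
Op 8: conn=-42 S1=53 S2=6 S3=28 S4=16 blocked=[1, 2, 3, 4]
Op 9: conn=-58 S1=37 S2=6 S3=28 S4=16 blocked=[1, 2, 3, 4]

Answer: -58 37 6 28 16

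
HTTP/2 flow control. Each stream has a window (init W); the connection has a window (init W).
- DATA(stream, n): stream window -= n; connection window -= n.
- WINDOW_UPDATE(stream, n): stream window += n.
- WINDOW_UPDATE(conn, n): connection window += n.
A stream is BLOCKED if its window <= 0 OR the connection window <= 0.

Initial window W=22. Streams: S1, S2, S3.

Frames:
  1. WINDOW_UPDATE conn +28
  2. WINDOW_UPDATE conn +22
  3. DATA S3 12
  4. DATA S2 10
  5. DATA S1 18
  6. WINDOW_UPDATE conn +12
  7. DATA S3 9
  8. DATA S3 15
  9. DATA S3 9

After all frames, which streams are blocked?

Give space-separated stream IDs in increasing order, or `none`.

Answer: S3

Derivation:
Op 1: conn=50 S1=22 S2=22 S3=22 blocked=[]
Op 2: conn=72 S1=22 S2=22 S3=22 blocked=[]
Op 3: conn=60 S1=22 S2=22 S3=10 blocked=[]
Op 4: conn=50 S1=22 S2=12 S3=10 blocked=[]
Op 5: conn=32 S1=4 S2=12 S3=10 blocked=[]
Op 6: conn=44 S1=4 S2=12 S3=10 blocked=[]
Op 7: conn=35 S1=4 S2=12 S3=1 blocked=[]
Op 8: conn=20 S1=4 S2=12 S3=-14 blocked=[3]
Op 9: conn=11 S1=4 S2=12 S3=-23 blocked=[3]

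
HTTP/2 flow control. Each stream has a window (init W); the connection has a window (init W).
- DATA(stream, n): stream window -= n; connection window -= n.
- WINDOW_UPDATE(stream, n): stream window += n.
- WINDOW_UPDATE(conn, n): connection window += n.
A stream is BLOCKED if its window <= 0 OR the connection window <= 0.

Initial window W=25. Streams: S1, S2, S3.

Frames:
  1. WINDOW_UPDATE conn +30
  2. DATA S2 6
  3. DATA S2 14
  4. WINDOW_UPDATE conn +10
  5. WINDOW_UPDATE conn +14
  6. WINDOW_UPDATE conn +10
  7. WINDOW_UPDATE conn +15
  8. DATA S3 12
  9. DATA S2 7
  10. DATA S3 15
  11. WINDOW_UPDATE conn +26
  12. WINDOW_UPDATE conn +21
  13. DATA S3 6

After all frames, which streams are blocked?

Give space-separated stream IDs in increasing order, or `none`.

Op 1: conn=55 S1=25 S2=25 S3=25 blocked=[]
Op 2: conn=49 S1=25 S2=19 S3=25 blocked=[]
Op 3: conn=35 S1=25 S2=5 S3=25 blocked=[]
Op 4: conn=45 S1=25 S2=5 S3=25 blocked=[]
Op 5: conn=59 S1=25 S2=5 S3=25 blocked=[]
Op 6: conn=69 S1=25 S2=5 S3=25 blocked=[]
Op 7: conn=84 S1=25 S2=5 S3=25 blocked=[]
Op 8: conn=72 S1=25 S2=5 S3=13 blocked=[]
Op 9: conn=65 S1=25 S2=-2 S3=13 blocked=[2]
Op 10: conn=50 S1=25 S2=-2 S3=-2 blocked=[2, 3]
Op 11: conn=76 S1=25 S2=-2 S3=-2 blocked=[2, 3]
Op 12: conn=97 S1=25 S2=-2 S3=-2 blocked=[2, 3]
Op 13: conn=91 S1=25 S2=-2 S3=-8 blocked=[2, 3]

Answer: S2 S3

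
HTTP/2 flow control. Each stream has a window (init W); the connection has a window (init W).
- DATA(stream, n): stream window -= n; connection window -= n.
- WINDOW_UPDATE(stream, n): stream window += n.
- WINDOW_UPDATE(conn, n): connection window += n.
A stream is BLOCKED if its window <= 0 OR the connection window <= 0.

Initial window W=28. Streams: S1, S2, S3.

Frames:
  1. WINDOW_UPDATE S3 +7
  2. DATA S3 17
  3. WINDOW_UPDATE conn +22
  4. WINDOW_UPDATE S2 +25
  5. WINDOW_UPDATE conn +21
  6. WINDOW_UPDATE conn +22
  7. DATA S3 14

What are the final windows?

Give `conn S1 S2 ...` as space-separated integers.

Answer: 62 28 53 4

Derivation:
Op 1: conn=28 S1=28 S2=28 S3=35 blocked=[]
Op 2: conn=11 S1=28 S2=28 S3=18 blocked=[]
Op 3: conn=33 S1=28 S2=28 S3=18 blocked=[]
Op 4: conn=33 S1=28 S2=53 S3=18 blocked=[]
Op 5: conn=54 S1=28 S2=53 S3=18 blocked=[]
Op 6: conn=76 S1=28 S2=53 S3=18 blocked=[]
Op 7: conn=62 S1=28 S2=53 S3=4 blocked=[]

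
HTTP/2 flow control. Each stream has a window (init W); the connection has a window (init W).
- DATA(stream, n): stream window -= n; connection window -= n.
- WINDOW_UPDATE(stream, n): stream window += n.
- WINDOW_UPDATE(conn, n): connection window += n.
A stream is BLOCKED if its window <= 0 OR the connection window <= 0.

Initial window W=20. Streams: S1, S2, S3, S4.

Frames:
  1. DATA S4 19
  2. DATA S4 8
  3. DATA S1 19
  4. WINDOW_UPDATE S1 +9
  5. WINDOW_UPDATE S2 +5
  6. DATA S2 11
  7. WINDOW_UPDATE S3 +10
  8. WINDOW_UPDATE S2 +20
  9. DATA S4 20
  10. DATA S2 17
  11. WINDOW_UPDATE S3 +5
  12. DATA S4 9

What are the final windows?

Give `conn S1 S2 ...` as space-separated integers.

Answer: -83 10 17 35 -36

Derivation:
Op 1: conn=1 S1=20 S2=20 S3=20 S4=1 blocked=[]
Op 2: conn=-7 S1=20 S2=20 S3=20 S4=-7 blocked=[1, 2, 3, 4]
Op 3: conn=-26 S1=1 S2=20 S3=20 S4=-7 blocked=[1, 2, 3, 4]
Op 4: conn=-26 S1=10 S2=20 S3=20 S4=-7 blocked=[1, 2, 3, 4]
Op 5: conn=-26 S1=10 S2=25 S3=20 S4=-7 blocked=[1, 2, 3, 4]
Op 6: conn=-37 S1=10 S2=14 S3=20 S4=-7 blocked=[1, 2, 3, 4]
Op 7: conn=-37 S1=10 S2=14 S3=30 S4=-7 blocked=[1, 2, 3, 4]
Op 8: conn=-37 S1=10 S2=34 S3=30 S4=-7 blocked=[1, 2, 3, 4]
Op 9: conn=-57 S1=10 S2=34 S3=30 S4=-27 blocked=[1, 2, 3, 4]
Op 10: conn=-74 S1=10 S2=17 S3=30 S4=-27 blocked=[1, 2, 3, 4]
Op 11: conn=-74 S1=10 S2=17 S3=35 S4=-27 blocked=[1, 2, 3, 4]
Op 12: conn=-83 S1=10 S2=17 S3=35 S4=-36 blocked=[1, 2, 3, 4]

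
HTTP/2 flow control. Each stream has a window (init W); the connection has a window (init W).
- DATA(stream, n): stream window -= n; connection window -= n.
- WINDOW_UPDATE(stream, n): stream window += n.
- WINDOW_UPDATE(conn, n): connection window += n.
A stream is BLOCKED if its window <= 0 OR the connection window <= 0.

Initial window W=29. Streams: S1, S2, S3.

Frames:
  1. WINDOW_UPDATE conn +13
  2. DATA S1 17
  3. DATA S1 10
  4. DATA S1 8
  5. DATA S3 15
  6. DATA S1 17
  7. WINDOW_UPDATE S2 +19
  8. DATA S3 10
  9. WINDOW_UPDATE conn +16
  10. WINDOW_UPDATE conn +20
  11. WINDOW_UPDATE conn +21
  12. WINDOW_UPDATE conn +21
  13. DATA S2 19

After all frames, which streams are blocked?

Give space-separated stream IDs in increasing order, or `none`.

Op 1: conn=42 S1=29 S2=29 S3=29 blocked=[]
Op 2: conn=25 S1=12 S2=29 S3=29 blocked=[]
Op 3: conn=15 S1=2 S2=29 S3=29 blocked=[]
Op 4: conn=7 S1=-6 S2=29 S3=29 blocked=[1]
Op 5: conn=-8 S1=-6 S2=29 S3=14 blocked=[1, 2, 3]
Op 6: conn=-25 S1=-23 S2=29 S3=14 blocked=[1, 2, 3]
Op 7: conn=-25 S1=-23 S2=48 S3=14 blocked=[1, 2, 3]
Op 8: conn=-35 S1=-23 S2=48 S3=4 blocked=[1, 2, 3]
Op 9: conn=-19 S1=-23 S2=48 S3=4 blocked=[1, 2, 3]
Op 10: conn=1 S1=-23 S2=48 S3=4 blocked=[1]
Op 11: conn=22 S1=-23 S2=48 S3=4 blocked=[1]
Op 12: conn=43 S1=-23 S2=48 S3=4 blocked=[1]
Op 13: conn=24 S1=-23 S2=29 S3=4 blocked=[1]

Answer: S1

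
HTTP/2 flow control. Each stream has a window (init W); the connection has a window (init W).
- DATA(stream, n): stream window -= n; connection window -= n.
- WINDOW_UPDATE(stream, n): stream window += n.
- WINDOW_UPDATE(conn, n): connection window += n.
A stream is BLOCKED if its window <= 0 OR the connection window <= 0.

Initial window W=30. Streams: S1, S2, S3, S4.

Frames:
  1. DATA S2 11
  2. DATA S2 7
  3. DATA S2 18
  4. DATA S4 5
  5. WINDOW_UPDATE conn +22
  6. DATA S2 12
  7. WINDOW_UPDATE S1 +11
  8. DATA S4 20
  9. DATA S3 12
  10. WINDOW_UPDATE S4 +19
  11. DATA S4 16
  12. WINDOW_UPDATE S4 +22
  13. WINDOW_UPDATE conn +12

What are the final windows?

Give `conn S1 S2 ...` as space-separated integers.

Answer: -37 41 -18 18 30

Derivation:
Op 1: conn=19 S1=30 S2=19 S3=30 S4=30 blocked=[]
Op 2: conn=12 S1=30 S2=12 S3=30 S4=30 blocked=[]
Op 3: conn=-6 S1=30 S2=-6 S3=30 S4=30 blocked=[1, 2, 3, 4]
Op 4: conn=-11 S1=30 S2=-6 S3=30 S4=25 blocked=[1, 2, 3, 4]
Op 5: conn=11 S1=30 S2=-6 S3=30 S4=25 blocked=[2]
Op 6: conn=-1 S1=30 S2=-18 S3=30 S4=25 blocked=[1, 2, 3, 4]
Op 7: conn=-1 S1=41 S2=-18 S3=30 S4=25 blocked=[1, 2, 3, 4]
Op 8: conn=-21 S1=41 S2=-18 S3=30 S4=5 blocked=[1, 2, 3, 4]
Op 9: conn=-33 S1=41 S2=-18 S3=18 S4=5 blocked=[1, 2, 3, 4]
Op 10: conn=-33 S1=41 S2=-18 S3=18 S4=24 blocked=[1, 2, 3, 4]
Op 11: conn=-49 S1=41 S2=-18 S3=18 S4=8 blocked=[1, 2, 3, 4]
Op 12: conn=-49 S1=41 S2=-18 S3=18 S4=30 blocked=[1, 2, 3, 4]
Op 13: conn=-37 S1=41 S2=-18 S3=18 S4=30 blocked=[1, 2, 3, 4]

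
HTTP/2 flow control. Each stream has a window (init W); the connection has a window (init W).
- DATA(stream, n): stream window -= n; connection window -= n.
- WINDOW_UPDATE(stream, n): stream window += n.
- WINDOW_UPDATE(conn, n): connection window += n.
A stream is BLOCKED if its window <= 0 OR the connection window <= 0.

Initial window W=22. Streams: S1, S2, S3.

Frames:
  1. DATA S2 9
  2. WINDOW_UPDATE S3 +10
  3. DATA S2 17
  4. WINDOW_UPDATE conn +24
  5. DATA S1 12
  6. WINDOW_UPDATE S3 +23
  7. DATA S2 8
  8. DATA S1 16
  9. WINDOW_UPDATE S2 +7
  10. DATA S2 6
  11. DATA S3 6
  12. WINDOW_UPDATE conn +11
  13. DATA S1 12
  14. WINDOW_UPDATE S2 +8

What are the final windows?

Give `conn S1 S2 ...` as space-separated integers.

Answer: -29 -18 -3 49

Derivation:
Op 1: conn=13 S1=22 S2=13 S3=22 blocked=[]
Op 2: conn=13 S1=22 S2=13 S3=32 blocked=[]
Op 3: conn=-4 S1=22 S2=-4 S3=32 blocked=[1, 2, 3]
Op 4: conn=20 S1=22 S2=-4 S3=32 blocked=[2]
Op 5: conn=8 S1=10 S2=-4 S3=32 blocked=[2]
Op 6: conn=8 S1=10 S2=-4 S3=55 blocked=[2]
Op 7: conn=0 S1=10 S2=-12 S3=55 blocked=[1, 2, 3]
Op 8: conn=-16 S1=-6 S2=-12 S3=55 blocked=[1, 2, 3]
Op 9: conn=-16 S1=-6 S2=-5 S3=55 blocked=[1, 2, 3]
Op 10: conn=-22 S1=-6 S2=-11 S3=55 blocked=[1, 2, 3]
Op 11: conn=-28 S1=-6 S2=-11 S3=49 blocked=[1, 2, 3]
Op 12: conn=-17 S1=-6 S2=-11 S3=49 blocked=[1, 2, 3]
Op 13: conn=-29 S1=-18 S2=-11 S3=49 blocked=[1, 2, 3]
Op 14: conn=-29 S1=-18 S2=-3 S3=49 blocked=[1, 2, 3]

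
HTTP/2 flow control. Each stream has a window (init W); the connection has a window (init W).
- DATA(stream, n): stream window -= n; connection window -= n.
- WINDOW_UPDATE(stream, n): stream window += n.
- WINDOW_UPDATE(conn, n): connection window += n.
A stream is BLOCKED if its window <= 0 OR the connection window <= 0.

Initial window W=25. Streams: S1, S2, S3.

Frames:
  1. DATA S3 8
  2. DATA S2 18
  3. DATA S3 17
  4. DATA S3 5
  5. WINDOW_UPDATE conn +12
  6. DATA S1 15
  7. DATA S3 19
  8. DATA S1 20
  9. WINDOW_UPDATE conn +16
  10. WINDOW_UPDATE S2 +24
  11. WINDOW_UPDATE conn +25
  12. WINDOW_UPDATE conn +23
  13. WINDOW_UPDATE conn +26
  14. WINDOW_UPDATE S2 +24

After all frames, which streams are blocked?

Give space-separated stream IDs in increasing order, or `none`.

Answer: S1 S3

Derivation:
Op 1: conn=17 S1=25 S2=25 S3=17 blocked=[]
Op 2: conn=-1 S1=25 S2=7 S3=17 blocked=[1, 2, 3]
Op 3: conn=-18 S1=25 S2=7 S3=0 blocked=[1, 2, 3]
Op 4: conn=-23 S1=25 S2=7 S3=-5 blocked=[1, 2, 3]
Op 5: conn=-11 S1=25 S2=7 S3=-5 blocked=[1, 2, 3]
Op 6: conn=-26 S1=10 S2=7 S3=-5 blocked=[1, 2, 3]
Op 7: conn=-45 S1=10 S2=7 S3=-24 blocked=[1, 2, 3]
Op 8: conn=-65 S1=-10 S2=7 S3=-24 blocked=[1, 2, 3]
Op 9: conn=-49 S1=-10 S2=7 S3=-24 blocked=[1, 2, 3]
Op 10: conn=-49 S1=-10 S2=31 S3=-24 blocked=[1, 2, 3]
Op 11: conn=-24 S1=-10 S2=31 S3=-24 blocked=[1, 2, 3]
Op 12: conn=-1 S1=-10 S2=31 S3=-24 blocked=[1, 2, 3]
Op 13: conn=25 S1=-10 S2=31 S3=-24 blocked=[1, 3]
Op 14: conn=25 S1=-10 S2=55 S3=-24 blocked=[1, 3]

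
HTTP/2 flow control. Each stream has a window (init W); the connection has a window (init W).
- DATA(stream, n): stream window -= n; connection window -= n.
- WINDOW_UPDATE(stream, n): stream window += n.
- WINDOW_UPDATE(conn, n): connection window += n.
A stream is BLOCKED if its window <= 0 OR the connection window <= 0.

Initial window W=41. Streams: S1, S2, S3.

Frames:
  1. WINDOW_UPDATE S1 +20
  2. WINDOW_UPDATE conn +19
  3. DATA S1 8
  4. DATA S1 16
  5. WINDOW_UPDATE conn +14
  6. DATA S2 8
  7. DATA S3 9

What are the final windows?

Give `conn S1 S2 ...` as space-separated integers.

Op 1: conn=41 S1=61 S2=41 S3=41 blocked=[]
Op 2: conn=60 S1=61 S2=41 S3=41 blocked=[]
Op 3: conn=52 S1=53 S2=41 S3=41 blocked=[]
Op 4: conn=36 S1=37 S2=41 S3=41 blocked=[]
Op 5: conn=50 S1=37 S2=41 S3=41 blocked=[]
Op 6: conn=42 S1=37 S2=33 S3=41 blocked=[]
Op 7: conn=33 S1=37 S2=33 S3=32 blocked=[]

Answer: 33 37 33 32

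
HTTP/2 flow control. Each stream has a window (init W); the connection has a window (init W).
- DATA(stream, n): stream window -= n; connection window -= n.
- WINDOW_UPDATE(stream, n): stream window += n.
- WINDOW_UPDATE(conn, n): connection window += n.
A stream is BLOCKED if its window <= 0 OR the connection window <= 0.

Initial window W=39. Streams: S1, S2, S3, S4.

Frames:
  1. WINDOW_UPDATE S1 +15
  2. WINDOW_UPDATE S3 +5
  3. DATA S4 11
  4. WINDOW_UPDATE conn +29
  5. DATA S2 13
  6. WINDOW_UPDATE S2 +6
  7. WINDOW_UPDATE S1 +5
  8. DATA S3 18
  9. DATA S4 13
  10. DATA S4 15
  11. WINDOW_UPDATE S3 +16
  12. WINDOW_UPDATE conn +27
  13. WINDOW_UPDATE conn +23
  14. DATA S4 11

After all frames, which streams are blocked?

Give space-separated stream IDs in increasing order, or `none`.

Answer: S4

Derivation:
Op 1: conn=39 S1=54 S2=39 S3=39 S4=39 blocked=[]
Op 2: conn=39 S1=54 S2=39 S3=44 S4=39 blocked=[]
Op 3: conn=28 S1=54 S2=39 S3=44 S4=28 blocked=[]
Op 4: conn=57 S1=54 S2=39 S3=44 S4=28 blocked=[]
Op 5: conn=44 S1=54 S2=26 S3=44 S4=28 blocked=[]
Op 6: conn=44 S1=54 S2=32 S3=44 S4=28 blocked=[]
Op 7: conn=44 S1=59 S2=32 S3=44 S4=28 blocked=[]
Op 8: conn=26 S1=59 S2=32 S3=26 S4=28 blocked=[]
Op 9: conn=13 S1=59 S2=32 S3=26 S4=15 blocked=[]
Op 10: conn=-2 S1=59 S2=32 S3=26 S4=0 blocked=[1, 2, 3, 4]
Op 11: conn=-2 S1=59 S2=32 S3=42 S4=0 blocked=[1, 2, 3, 4]
Op 12: conn=25 S1=59 S2=32 S3=42 S4=0 blocked=[4]
Op 13: conn=48 S1=59 S2=32 S3=42 S4=0 blocked=[4]
Op 14: conn=37 S1=59 S2=32 S3=42 S4=-11 blocked=[4]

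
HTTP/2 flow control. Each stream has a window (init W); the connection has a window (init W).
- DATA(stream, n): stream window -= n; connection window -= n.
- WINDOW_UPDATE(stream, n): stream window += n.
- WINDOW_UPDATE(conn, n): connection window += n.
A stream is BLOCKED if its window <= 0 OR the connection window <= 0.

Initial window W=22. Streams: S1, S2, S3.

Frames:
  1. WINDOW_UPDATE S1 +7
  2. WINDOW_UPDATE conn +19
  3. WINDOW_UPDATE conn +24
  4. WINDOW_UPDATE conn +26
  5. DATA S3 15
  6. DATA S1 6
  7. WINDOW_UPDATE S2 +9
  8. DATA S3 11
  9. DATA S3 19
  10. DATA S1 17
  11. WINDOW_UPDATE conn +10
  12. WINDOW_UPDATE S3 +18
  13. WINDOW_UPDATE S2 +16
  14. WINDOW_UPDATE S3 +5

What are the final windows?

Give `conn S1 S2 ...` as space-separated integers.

Answer: 33 6 47 0

Derivation:
Op 1: conn=22 S1=29 S2=22 S3=22 blocked=[]
Op 2: conn=41 S1=29 S2=22 S3=22 blocked=[]
Op 3: conn=65 S1=29 S2=22 S3=22 blocked=[]
Op 4: conn=91 S1=29 S2=22 S3=22 blocked=[]
Op 5: conn=76 S1=29 S2=22 S3=7 blocked=[]
Op 6: conn=70 S1=23 S2=22 S3=7 blocked=[]
Op 7: conn=70 S1=23 S2=31 S3=7 blocked=[]
Op 8: conn=59 S1=23 S2=31 S3=-4 blocked=[3]
Op 9: conn=40 S1=23 S2=31 S3=-23 blocked=[3]
Op 10: conn=23 S1=6 S2=31 S3=-23 blocked=[3]
Op 11: conn=33 S1=6 S2=31 S3=-23 blocked=[3]
Op 12: conn=33 S1=6 S2=31 S3=-5 blocked=[3]
Op 13: conn=33 S1=6 S2=47 S3=-5 blocked=[3]
Op 14: conn=33 S1=6 S2=47 S3=0 blocked=[3]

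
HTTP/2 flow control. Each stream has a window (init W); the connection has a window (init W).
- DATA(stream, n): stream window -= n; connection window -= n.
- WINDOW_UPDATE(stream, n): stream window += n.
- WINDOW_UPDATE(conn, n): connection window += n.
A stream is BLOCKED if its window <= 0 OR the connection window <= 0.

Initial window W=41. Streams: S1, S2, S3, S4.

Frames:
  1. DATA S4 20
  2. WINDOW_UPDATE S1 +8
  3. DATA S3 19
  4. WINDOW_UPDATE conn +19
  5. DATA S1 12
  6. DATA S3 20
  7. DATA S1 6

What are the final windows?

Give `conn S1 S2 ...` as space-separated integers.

Op 1: conn=21 S1=41 S2=41 S3=41 S4=21 blocked=[]
Op 2: conn=21 S1=49 S2=41 S3=41 S4=21 blocked=[]
Op 3: conn=2 S1=49 S2=41 S3=22 S4=21 blocked=[]
Op 4: conn=21 S1=49 S2=41 S3=22 S4=21 blocked=[]
Op 5: conn=9 S1=37 S2=41 S3=22 S4=21 blocked=[]
Op 6: conn=-11 S1=37 S2=41 S3=2 S4=21 blocked=[1, 2, 3, 4]
Op 7: conn=-17 S1=31 S2=41 S3=2 S4=21 blocked=[1, 2, 3, 4]

Answer: -17 31 41 2 21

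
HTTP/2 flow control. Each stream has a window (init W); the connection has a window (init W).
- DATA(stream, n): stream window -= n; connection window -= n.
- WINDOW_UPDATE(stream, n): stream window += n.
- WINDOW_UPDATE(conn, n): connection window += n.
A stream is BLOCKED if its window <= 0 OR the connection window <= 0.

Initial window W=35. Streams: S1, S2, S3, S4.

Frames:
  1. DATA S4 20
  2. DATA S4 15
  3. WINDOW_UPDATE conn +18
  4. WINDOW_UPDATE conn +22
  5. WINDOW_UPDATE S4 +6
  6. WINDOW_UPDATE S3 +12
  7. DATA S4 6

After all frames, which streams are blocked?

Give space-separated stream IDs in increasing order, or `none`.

Op 1: conn=15 S1=35 S2=35 S3=35 S4=15 blocked=[]
Op 2: conn=0 S1=35 S2=35 S3=35 S4=0 blocked=[1, 2, 3, 4]
Op 3: conn=18 S1=35 S2=35 S3=35 S4=0 blocked=[4]
Op 4: conn=40 S1=35 S2=35 S3=35 S4=0 blocked=[4]
Op 5: conn=40 S1=35 S2=35 S3=35 S4=6 blocked=[]
Op 6: conn=40 S1=35 S2=35 S3=47 S4=6 blocked=[]
Op 7: conn=34 S1=35 S2=35 S3=47 S4=0 blocked=[4]

Answer: S4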